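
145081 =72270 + 72811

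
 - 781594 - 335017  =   - 1116611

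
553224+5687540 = 6240764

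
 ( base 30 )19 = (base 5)124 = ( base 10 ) 39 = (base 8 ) 47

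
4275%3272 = 1003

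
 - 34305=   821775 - 856080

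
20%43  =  20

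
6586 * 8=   52688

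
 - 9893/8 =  - 9893/8  =  - 1236.62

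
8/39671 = 8/39671 = 0.00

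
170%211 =170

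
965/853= 1 + 112/853= 1.13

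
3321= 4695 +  - 1374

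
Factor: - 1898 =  - 2^1 * 13^1*73^1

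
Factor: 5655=3^1*5^1*13^1*29^1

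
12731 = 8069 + 4662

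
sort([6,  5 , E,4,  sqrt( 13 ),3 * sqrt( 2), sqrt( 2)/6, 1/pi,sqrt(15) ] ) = [ sqrt( 2) /6, 1/pi,E , sqrt ( 13 ), sqrt (15),4, 3* sqrt( 2),  5,6]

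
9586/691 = 13 + 603/691= 13.87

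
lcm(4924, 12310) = 24620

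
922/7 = 131+5/7 = 131.71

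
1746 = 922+824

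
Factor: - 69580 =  - 2^2*5^1*7^2*71^1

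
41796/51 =13932/17 = 819.53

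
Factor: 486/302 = 243/151 = 3^5*151^( - 1)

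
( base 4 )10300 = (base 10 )304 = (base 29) AE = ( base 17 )10f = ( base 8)460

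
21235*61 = 1295335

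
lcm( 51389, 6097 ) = 359723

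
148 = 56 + 92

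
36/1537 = 36/1537 = 0.02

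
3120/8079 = 1040/2693= 0.39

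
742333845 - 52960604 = 689373241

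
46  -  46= 0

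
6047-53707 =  - 47660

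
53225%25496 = 2233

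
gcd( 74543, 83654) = 1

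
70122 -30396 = 39726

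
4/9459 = 4/9459 = 0.00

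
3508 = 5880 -2372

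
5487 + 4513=10000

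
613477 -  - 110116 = 723593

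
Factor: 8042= 2^1*4021^1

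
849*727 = 617223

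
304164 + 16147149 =16451313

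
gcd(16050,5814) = 6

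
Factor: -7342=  - 2^1*3671^1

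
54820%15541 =8197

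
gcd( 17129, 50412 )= 1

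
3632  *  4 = 14528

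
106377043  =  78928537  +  27448506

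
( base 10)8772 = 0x2244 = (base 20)11IC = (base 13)3CBA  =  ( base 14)32a8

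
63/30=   21/10=2.10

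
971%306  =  53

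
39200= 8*4900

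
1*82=82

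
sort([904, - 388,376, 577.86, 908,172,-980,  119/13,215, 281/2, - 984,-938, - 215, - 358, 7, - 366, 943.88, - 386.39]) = [ - 984, - 980, - 938, -388,  -  386.39, -366,  -  358,  -  215, 7,119/13, 281/2, 172,  215, 376, 577.86, 904, 908, 943.88 ]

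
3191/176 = 18+23/176 = 18.13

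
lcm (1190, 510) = 3570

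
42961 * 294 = 12630534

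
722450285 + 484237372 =1206687657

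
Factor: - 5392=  - 2^4*337^1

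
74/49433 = 74/49433 = 0.00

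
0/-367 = 0/1 = - 0.00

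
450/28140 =15/938 = 0.02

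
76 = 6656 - 6580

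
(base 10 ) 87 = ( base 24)3f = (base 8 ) 127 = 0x57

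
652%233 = 186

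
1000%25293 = 1000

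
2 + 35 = 37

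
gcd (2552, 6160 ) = 88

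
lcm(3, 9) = 9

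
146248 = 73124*2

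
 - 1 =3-4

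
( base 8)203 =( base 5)1011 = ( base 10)131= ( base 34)3T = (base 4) 2003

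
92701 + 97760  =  190461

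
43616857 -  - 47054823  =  90671680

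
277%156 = 121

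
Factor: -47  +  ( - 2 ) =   -  7^2 = - 49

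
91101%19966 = 11237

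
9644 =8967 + 677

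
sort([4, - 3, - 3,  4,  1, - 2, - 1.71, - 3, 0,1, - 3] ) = [-3,-3, - 3, - 3, - 2 ,- 1.71,0, 1,  1, 4, 4]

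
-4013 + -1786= -5799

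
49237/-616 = -80 + 43/616= -79.93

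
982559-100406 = 882153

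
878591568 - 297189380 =581402188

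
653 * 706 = 461018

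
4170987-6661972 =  - 2490985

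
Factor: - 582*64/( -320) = 2^1*3^1*5^ (-1 )*97^1 =582/5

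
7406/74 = 3703/37 = 100.08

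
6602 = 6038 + 564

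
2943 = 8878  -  5935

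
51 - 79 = -28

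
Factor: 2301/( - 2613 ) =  - 59^1*67^(  -  1 ) = - 59/67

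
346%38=4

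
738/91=8 + 10/91  =  8.11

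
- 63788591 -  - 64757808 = 969217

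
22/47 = 22/47 = 0.47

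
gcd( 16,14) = 2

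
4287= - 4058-- 8345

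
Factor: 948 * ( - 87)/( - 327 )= 27492/109 = 2^2*3^1*29^1*79^1*109^(-1)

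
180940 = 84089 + 96851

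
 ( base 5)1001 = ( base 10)126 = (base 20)66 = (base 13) 99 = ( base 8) 176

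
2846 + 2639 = 5485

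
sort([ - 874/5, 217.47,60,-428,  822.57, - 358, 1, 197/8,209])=[ - 428,  -  358,- 874/5, 1,197/8, 60, 209, 217.47,822.57]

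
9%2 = 1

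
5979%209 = 127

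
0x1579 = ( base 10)5497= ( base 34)4pn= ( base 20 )deh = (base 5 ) 133442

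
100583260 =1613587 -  - 98969673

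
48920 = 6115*8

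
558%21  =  12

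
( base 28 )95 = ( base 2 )100000001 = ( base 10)257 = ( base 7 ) 515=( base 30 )8H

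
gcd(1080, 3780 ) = 540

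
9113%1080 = 473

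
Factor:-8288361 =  - 3^2*593^1*1553^1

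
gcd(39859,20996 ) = 1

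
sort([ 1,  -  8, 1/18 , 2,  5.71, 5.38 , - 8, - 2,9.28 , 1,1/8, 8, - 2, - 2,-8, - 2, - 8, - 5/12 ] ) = [-8, - 8,-8, - 8, - 2,-2, - 2, - 2, - 5/12,1/18, 1/8,1, 1, 2 , 5.38, 5.71, 8, 9.28 ]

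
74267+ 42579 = 116846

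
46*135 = 6210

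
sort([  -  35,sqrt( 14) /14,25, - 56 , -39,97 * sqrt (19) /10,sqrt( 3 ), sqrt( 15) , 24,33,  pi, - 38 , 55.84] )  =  [ - 56, - 39,-38, - 35,sqrt( 14 )/14,sqrt( 3),  pi, sqrt( 15 ),24, 25,33,97*sqrt( 19)/10,55.84]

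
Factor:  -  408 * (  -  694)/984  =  2^1 * 17^1*41^ (-1 )*347^1 = 11798/41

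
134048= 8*16756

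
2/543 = 2/543=0.00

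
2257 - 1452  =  805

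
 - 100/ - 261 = 100/261=0.38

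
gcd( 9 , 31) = 1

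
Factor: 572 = 2^2 * 11^1 * 13^1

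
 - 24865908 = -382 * 65094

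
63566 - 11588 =51978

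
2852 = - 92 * ( - 31 ) 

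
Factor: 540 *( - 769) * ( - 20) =8305200 = 2^4*3^3*5^2*769^1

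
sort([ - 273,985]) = [ - 273, 985]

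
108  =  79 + 29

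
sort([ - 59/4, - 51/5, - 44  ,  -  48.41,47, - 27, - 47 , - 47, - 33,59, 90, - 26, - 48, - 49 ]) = [ - 49, - 48.41,- 48, - 47, - 47, - 44, - 33, - 27, - 26, - 59/4, - 51/5,47,59,90]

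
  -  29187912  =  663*( - 44024 )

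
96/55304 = 12/6913 =0.00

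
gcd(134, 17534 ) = 2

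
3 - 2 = 1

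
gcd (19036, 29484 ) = 4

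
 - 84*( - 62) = 5208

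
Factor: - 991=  - 991^1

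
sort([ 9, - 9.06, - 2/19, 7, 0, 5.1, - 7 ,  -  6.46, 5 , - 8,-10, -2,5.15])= [-10,  -  9.06, - 8, -7,-6.46,- 2, - 2/19,0, 5, 5.1,5.15, 7,9] 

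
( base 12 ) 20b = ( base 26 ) BD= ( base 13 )1A0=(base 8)453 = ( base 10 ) 299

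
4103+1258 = 5361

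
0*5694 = 0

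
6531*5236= 34196316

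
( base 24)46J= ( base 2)100110100011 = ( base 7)10123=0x9a3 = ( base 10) 2467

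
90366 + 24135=114501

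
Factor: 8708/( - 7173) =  - 2^2*3^ ( - 2 )*7^1*311^1*797^( - 1)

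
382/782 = 191/391 = 0.49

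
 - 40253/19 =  - 40253/19 = - 2118.58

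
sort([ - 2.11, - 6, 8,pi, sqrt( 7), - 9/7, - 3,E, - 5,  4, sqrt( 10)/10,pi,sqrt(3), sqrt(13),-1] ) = [ - 6, -5, - 3, - 2.11, - 9/7, -1, sqrt(10) /10,sqrt(3), sqrt(7),E,pi, pi , sqrt( 13),4, 8]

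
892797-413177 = 479620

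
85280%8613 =7763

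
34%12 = 10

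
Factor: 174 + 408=582  =  2^1 * 3^1*97^1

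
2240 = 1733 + 507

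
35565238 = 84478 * 421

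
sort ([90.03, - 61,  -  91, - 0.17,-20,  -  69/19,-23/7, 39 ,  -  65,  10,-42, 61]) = [ - 91, - 65,  -  61, - 42, - 20, - 69/19,-23/7,  -  0.17,10, 39, 61, 90.03 ] 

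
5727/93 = 61+18/31 =61.58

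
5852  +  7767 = 13619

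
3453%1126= 75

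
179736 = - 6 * ( - 29956) 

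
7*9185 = 64295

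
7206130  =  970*7429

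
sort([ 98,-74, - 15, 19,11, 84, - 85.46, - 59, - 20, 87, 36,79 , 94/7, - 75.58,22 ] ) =[ - 85.46, - 75.58, - 74, -59,  -  20, - 15, 11,  94/7,19, 22, 36,79, 84, 87,98 ]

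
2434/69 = 35 + 19/69=35.28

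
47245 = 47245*1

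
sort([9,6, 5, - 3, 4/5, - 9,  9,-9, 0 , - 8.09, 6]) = [ - 9, -9, - 8.09, - 3, 0, 4/5, 5, 6,  6 , 9, 9] 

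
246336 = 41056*6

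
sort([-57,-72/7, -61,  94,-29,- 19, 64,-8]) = [ - 61 , -57, - 29 , - 19, - 72/7, - 8, 64,94 ]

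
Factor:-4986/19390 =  - 9/35= - 3^2 *5^(-1)*7^( - 1)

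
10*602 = 6020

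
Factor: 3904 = 2^6*61^1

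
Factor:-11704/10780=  - 38/35 = - 2^1 * 5^(-1)* 7^( - 1)*19^1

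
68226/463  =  68226/463 =147.36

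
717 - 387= 330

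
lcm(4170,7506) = 37530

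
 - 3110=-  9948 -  - 6838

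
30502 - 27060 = 3442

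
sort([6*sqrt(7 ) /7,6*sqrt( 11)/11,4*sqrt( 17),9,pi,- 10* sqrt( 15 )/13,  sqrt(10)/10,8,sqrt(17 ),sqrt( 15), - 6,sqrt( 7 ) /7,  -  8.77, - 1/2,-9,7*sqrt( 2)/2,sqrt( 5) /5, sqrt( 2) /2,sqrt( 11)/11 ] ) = [ - 9 ,  -  8.77, - 6, - 10*sqrt( 15) /13, - 1/2,sqrt(11 )/11,sqrt(10) /10,sqrt ( 7)/7, sqrt( 5 ) /5,sqrt( 2)/2, 6*sqrt(11)/11,6*sqrt(7) /7, pi,sqrt ( 15 ),sqrt( 17 ),7*sqrt(2) /2,8 , 9,4*sqrt( 17)]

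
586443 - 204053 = 382390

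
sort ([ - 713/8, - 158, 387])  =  [-158, - 713/8,  387] 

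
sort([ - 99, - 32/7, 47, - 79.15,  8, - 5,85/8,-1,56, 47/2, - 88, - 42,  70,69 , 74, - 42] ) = [ - 99, - 88, - 79.15 , - 42, - 42,-5,  -  32/7, - 1,8,85/8, 47/2,  47,56,69,70,  74]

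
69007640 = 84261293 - 15253653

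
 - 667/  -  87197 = 667/87197 = 0.01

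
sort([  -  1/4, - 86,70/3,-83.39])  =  [-86, - 83.39, - 1/4, 70/3 ] 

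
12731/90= 12731/90 = 141.46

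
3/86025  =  1/28675=0.00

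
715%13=0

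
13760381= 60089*229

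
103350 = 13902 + 89448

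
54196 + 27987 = 82183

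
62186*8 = 497488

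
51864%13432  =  11568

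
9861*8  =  78888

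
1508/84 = 377/21 = 17.95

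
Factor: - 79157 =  - 13^1*6089^1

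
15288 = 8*1911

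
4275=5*855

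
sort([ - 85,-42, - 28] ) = [-85, - 42,-28 ]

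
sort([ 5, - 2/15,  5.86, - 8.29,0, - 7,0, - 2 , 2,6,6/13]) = [ - 8.29, - 7, - 2, - 2/15, 0,  0,6/13,2, 5,  5.86,6]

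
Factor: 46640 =2^4*5^1*11^1*53^1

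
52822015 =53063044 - 241029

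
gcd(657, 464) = 1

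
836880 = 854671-17791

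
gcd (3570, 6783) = 357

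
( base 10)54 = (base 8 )66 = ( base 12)46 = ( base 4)312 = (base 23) 28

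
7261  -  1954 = 5307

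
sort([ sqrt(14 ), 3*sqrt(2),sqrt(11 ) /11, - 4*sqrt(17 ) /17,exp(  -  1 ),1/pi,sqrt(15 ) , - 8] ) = [-8 , - 4*sqrt( 17) /17,  sqrt( 11)/11,1/pi, exp (  -  1),sqrt( 14) , sqrt(15),3*sqrt(2) ] 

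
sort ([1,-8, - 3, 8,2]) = [ - 8,- 3,1,2, 8]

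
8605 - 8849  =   - 244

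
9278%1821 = 173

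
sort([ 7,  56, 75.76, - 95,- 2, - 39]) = [ - 95,  -  39, - 2, 7,  56,75.76]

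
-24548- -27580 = 3032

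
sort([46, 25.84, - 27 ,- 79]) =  [ - 79, - 27, 25.84 , 46]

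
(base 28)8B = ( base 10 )235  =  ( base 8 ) 353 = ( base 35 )6p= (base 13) 151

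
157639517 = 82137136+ 75502381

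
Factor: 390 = 2^1*3^1*5^1*13^1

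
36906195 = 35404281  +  1501914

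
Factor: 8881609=11^1*807419^1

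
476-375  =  101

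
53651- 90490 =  - 36839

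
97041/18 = 5391 + 1/6= 5391.17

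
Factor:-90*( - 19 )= 2^1 * 3^2*5^1*19^1 =1710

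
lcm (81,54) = 162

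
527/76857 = 31/4521 = 0.01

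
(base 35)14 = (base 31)18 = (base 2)100111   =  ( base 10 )39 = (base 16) 27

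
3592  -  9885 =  - 6293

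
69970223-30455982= 39514241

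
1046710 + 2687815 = 3734525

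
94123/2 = 94123/2 = 47061.50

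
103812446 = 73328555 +30483891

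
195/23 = 8 + 11/23 = 8.48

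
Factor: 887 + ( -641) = 2^1*  3^1* 41^1 = 246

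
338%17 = 15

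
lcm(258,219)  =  18834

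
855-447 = 408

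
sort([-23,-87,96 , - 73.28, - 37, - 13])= [ -87, - 73.28, - 37,-23,-13,96 ]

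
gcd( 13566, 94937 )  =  1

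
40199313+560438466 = 600637779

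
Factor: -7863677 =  - 23^1*31^1*41^1*269^1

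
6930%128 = 18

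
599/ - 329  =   - 599/329 = - 1.82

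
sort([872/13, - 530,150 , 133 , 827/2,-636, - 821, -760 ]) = [  -  821, - 760, - 636, - 530,872/13,133, 150,827/2] 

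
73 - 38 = 35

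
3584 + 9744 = 13328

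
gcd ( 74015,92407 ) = 1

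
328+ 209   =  537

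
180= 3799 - 3619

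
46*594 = 27324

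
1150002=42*27381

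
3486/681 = 1162/227 = 5.12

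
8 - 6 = 2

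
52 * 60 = 3120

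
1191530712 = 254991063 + 936539649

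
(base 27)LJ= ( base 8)1112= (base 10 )586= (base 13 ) 361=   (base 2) 1001001010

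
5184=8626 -3442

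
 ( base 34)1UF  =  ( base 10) 2191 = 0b100010001111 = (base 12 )1327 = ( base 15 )9b1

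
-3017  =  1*(  -  3017)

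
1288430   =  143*9010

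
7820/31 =252 + 8/31 = 252.26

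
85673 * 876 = 75049548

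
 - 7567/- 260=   29 + 27/260 = 29.10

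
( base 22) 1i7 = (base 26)183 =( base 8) 1567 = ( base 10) 887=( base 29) 11H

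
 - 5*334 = -1670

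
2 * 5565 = 11130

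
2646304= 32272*82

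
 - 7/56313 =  - 7/56313= - 0.00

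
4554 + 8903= 13457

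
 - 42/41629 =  - 6/5947 = - 0.00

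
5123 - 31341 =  - 26218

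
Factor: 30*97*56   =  162960 = 2^4 * 3^1* 5^1*7^1*97^1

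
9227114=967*9542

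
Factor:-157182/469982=-201/601 = -3^1 * 67^1*601^(- 1)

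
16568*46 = 762128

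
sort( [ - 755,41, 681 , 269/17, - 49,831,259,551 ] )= [  -  755,-49 , 269/17, 41,259,551,681, 831]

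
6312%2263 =1786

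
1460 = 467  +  993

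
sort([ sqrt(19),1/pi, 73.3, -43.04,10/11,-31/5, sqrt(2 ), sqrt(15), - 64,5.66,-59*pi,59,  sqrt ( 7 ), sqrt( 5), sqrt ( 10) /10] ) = [  -  59*pi,-64, - 43.04, - 31/5, sqrt(10) /10, 1/pi, 10/11, sqrt( 2), sqrt(5 ), sqrt (7 ),sqrt(15),  sqrt( 19 ), 5.66,  59,73.3] 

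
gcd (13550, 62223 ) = 1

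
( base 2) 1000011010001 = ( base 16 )10d1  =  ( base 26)69f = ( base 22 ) 8JF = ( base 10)4305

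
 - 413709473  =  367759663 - 781469136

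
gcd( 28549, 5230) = 1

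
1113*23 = 25599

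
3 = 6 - 3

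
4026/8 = 2013/4 = 503.25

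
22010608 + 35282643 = 57293251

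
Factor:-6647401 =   -  6647401^1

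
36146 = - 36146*( - 1 )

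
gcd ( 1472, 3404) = 92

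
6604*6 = 39624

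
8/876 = 2/219 = 0.01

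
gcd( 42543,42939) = 9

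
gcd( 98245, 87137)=1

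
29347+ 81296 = 110643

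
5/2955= 1/591 = 0.00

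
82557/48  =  1719 + 15/16 = 1719.94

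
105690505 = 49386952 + 56303553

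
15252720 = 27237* 560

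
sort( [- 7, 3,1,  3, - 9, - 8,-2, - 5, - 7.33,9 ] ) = [  -  9, - 8, - 7.33 , - 7, - 5, - 2,  1,3,  3,  9 ]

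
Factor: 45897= 3^1 * 15299^1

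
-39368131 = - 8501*4631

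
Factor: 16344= 2^3*3^2*227^1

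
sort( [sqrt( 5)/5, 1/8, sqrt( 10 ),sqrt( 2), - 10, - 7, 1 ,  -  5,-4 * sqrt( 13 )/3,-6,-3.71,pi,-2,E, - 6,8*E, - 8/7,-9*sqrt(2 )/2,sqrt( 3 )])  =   [ - 10, - 7, - 9*sqrt(2) /2, - 6, - 6 , - 5, - 4*sqrt( 13 ) /3, - 3.71, - 2, - 8/7, 1/8,sqrt( 5 ) /5,1, sqrt( 2),sqrt( 3)  ,  E,pi,sqrt( 10),8 * E] 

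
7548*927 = 6996996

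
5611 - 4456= 1155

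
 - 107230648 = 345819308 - 453049956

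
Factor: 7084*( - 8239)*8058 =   -  2^3*3^1*7^2 * 11^2*17^1 * 23^1*79^1*107^1 = - 470305782408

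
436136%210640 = 14856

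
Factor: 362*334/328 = 30227/82 = 2^( - 1 )*41^( - 1 )*167^1*181^1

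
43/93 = 43/93 = 0.46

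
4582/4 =1145 + 1/2 =1145.50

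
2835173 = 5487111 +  - 2651938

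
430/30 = 43/3 = 14.33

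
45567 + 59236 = 104803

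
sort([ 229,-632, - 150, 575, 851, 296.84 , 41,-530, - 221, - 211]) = [ - 632, - 530, - 221,  -  211, - 150,  41, 229, 296.84, 575, 851]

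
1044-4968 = - 3924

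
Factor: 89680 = 2^4*5^1*19^1  *59^1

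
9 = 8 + 1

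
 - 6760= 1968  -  8728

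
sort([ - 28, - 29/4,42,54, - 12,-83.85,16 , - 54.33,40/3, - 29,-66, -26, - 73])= [ - 83.85 ,-73, - 66, - 54.33 ,  -  29, - 28, - 26,-12 ,  -  29/4,40/3, 16 , 42, 54]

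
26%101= 26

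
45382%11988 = 9418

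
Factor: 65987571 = 3^1 * 13^2*157^1*829^1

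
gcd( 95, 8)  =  1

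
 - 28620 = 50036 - 78656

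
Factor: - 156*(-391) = 60996=   2^2 * 3^1*13^1*17^1*23^1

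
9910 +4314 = 14224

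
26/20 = 1 + 3/10 =1.30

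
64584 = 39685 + 24899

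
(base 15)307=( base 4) 22222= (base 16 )2AA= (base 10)682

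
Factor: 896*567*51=2^7*3^5*7^2*17^1= 25909632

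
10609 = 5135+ 5474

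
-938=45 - 983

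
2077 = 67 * 31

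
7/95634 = 1/13662 = 0.00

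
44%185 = 44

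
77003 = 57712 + 19291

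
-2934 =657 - 3591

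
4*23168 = 92672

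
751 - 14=737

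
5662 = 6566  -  904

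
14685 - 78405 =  - 63720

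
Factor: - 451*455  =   - 205205=-  5^1*7^1*11^1*13^1*41^1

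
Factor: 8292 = 2^2*3^1*691^1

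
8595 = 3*2865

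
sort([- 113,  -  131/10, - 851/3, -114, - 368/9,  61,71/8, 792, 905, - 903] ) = [- 903, - 851/3,-114 ,-113, - 368/9, - 131/10, 71/8,61,792, 905] 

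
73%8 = 1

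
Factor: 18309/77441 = 3^1*7^( - 1) * 13^( - 1)*17^1*23^( - 1 ) * 37^( - 1 ) * 359^1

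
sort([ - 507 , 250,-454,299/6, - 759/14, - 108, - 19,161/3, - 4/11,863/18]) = [ - 507, - 454, - 108,  -  759/14, - 19, - 4/11,863/18 , 299/6,161/3,250]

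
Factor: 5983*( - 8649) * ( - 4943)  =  3^2 * 31^3*193^1 * 4943^1 = 255785257881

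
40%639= 40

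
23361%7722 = 195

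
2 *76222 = 152444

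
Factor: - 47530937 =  - 47530937^1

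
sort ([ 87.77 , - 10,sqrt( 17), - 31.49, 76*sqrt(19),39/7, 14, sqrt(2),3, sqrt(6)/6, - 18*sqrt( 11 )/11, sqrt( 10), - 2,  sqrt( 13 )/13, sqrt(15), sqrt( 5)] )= [- 31.49, - 10, - 18*sqrt( 11)/11, - 2 , sqrt(13 ) /13, sqrt(6)/6, sqrt( 2), sqrt(5 ), 3, sqrt( 10 ), sqrt( 15), sqrt( 17) , 39/7,14,  87.77, 76*sqrt ( 19) ]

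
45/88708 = 45/88708 =0.00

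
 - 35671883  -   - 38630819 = 2958936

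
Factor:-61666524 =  - 2^2*3^2*1103^1*1553^1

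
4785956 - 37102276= - 32316320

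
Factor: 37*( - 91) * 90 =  - 2^1*3^2*5^1*7^1*13^1 * 37^1 = - 303030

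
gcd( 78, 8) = 2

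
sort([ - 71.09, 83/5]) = [ - 71.09,83/5]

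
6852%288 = 228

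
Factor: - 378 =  - 2^1 *3^3 * 7^1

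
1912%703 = 506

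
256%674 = 256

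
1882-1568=314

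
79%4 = 3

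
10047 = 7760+2287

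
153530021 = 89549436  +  63980585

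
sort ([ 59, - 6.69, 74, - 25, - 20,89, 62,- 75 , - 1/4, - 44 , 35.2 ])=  [ - 75, - 44, - 25, - 20, - 6.69, - 1/4,35.2, 59,62, 74, 89 ] 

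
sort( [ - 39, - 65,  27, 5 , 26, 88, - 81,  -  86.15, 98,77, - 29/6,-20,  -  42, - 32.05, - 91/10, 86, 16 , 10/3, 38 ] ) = [-86.15, - 81, - 65, - 42, - 39, - 32.05, -20  , - 91/10,  -  29/6,  10/3, 5, 16,26,27,38, 77, 86, 88 , 98] 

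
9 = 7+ 2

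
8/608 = 1/76 = 0.01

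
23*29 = 667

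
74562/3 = 24854=24854.00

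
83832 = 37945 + 45887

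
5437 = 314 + 5123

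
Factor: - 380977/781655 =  -5^( - 1)*7^( - 1)*23^( - 1)*971^( - 1)*380977^1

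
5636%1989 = 1658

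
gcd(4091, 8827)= 1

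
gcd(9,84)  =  3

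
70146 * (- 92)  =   - 6453432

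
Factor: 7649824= 2^5*7^1*13^1*37^1*71^1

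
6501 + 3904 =10405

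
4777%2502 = 2275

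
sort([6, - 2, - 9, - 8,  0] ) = [ - 9,- 8 ,-2, 0,6 ]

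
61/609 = 61/609 = 0.10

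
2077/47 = 2077/47 =44.19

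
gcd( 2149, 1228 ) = 307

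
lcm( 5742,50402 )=453618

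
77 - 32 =45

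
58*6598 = 382684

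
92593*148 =13703764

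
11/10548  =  11/10548=0.00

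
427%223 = 204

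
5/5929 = 5/5929=0.00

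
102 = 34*3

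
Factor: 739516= 2^2* 184879^1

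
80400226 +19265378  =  99665604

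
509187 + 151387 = 660574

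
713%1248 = 713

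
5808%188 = 168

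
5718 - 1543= 4175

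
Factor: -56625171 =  - 3^1*277^1*68141^1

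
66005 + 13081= 79086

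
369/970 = 369/970 = 0.38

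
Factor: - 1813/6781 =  -7^2*37^1*6781^(-1 )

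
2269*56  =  127064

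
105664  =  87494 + 18170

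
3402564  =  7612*447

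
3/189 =1/63 = 0.02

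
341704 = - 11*( - 31064) 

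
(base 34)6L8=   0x1DEA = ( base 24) d72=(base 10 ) 7658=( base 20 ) J2I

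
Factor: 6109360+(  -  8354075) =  - 5^1*11^1*40813^1 = - 2244715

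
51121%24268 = 2585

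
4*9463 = 37852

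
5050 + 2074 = 7124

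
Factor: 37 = 37^1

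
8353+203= 8556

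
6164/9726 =3082/4863 =0.63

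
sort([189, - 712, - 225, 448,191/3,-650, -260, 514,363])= [-712, - 650,  -  260, - 225, 191/3, 189, 363,  448,514 ]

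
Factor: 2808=2^3*3^3*13^1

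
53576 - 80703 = -27127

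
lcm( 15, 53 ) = 795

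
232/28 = 8 + 2/7 =8.29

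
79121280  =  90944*870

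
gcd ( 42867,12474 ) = 99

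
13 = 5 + 8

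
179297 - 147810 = 31487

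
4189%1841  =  507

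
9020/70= 902/7 =128.86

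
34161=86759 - 52598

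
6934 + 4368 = 11302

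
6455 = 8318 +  - 1863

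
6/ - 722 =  - 1 + 358/361 = -  0.01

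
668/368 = 1 + 75/92 = 1.82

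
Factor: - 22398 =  - 2^1 * 3^1*3733^1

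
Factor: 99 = 3^2*11^1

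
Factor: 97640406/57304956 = 16273401/9550826 = 2^(- 1)*3^1*587^1*9241^1*  4775413^( - 1)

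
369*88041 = 32487129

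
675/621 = 1+2/23 = 1.09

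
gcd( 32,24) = 8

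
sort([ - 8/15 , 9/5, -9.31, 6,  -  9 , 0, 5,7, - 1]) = [  -  9.31, - 9, -1,-8/15,0, 9/5,5,6, 7]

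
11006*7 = 77042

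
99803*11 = 1097833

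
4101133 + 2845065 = 6946198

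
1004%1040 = 1004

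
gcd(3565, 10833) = 23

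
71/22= 71/22= 3.23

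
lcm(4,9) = 36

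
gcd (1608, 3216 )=1608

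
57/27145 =57/27145 = 0.00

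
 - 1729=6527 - 8256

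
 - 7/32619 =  - 7/32619  =  - 0.00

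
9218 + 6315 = 15533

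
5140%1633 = 241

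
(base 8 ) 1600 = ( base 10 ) 896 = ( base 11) 745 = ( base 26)18c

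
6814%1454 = 998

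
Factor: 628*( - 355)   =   - 222940  =  - 2^2*5^1*71^1*157^1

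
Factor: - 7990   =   - 2^1*5^1*17^1*47^1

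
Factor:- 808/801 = - 2^3*3^(-2 )*89^( - 1 ) * 101^1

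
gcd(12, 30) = 6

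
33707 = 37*911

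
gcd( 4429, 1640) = 1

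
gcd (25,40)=5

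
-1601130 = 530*(-3021)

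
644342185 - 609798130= 34544055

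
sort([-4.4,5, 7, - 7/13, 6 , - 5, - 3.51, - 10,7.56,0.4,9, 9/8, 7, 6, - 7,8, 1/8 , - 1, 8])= [ - 10, - 7, - 5, - 4.4, - 3.51, - 1, - 7/13, 1/8, 0.4, 9/8,5, 6 , 6,7,7,  7.56, 8,8, 9 ]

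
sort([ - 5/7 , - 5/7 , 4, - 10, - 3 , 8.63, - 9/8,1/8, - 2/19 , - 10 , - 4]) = [-10, - 10, - 4, - 3,  -  9/8, - 5/7,- 5/7, - 2/19 , 1/8, 4,8.63 ]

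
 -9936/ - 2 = 4968/1=4968.00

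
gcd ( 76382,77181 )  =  1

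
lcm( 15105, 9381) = 891195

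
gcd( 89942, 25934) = 2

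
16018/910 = 17+274/455 = 17.60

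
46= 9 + 37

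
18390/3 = 6130 = 6130.00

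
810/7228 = 405/3614 = 0.11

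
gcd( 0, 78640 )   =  78640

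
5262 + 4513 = 9775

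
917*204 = 187068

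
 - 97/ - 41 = 97/41  =  2.37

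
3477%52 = 45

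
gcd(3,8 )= 1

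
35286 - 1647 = 33639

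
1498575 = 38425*39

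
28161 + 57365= 85526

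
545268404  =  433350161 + 111918243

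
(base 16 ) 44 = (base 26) 2G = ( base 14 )4C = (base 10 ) 68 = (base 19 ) 3B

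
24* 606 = 14544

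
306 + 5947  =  6253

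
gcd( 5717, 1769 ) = 1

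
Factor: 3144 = 2^3*3^1*131^1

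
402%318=84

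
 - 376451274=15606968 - 392058242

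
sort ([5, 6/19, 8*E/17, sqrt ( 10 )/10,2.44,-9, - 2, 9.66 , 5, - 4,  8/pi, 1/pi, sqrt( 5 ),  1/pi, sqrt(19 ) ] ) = [ - 9, - 4, - 2,6/19, sqrt(10 ) /10,1/pi, 1/pi, 8*E/17,sqrt( 5)  ,  2.44, 8/pi, sqrt( 19),5, 5, 9.66]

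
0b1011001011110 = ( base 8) 13136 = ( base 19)fg7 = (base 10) 5726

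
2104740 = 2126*990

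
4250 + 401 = 4651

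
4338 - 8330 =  - 3992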